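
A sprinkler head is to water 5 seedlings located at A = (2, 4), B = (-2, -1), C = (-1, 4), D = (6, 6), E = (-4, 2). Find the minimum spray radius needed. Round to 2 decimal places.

The minimum enclosing circle is determined by three boundary points: B, D, E.
Their circumcentre is (24/19, 127/38) with r² = 42601/1444.
The farthest remaining point C is at distance² 8021/1444 ≤ 42601/1444.
r = √(42601/1444) ≈ 5.43.

5.43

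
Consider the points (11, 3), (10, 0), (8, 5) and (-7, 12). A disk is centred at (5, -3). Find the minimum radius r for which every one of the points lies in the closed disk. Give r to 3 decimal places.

19.209

The required radius is the distance from (5, -3) to the farthest point.
Squared distances: 72, 34, 73, 369.
Maximum is 369, attained at (-7, 12).
r = √369 ≈ 19.209.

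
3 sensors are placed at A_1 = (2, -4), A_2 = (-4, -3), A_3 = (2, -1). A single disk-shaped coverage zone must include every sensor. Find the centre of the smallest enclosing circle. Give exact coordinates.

(-5/6, -2.5)

Side lengths²: A_1A_2² = 37, A_1A_3² = 9, A_2A_3² = 40.
Since A_2A_3² = 40 < 37 + 9 = 46, the triangle is acute, so the smallest enclosing circle is the circumcircle.
Circumcentre = (-5/6, -2.5), r² = 185/18.
Centre = (-5/6, -2.5).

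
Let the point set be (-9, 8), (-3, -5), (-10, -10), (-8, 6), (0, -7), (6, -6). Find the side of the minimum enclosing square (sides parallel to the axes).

18

The bounding box has width 16 and height 18.
An axis-aligned square enclosing the set must have side ≥ max(width, height).
So the minimum side is max(16, 18) = 18.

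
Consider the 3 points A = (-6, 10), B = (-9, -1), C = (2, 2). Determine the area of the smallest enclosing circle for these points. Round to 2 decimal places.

Side lengths²: AB² = 130, AC² = 128, BC² = 130.
Since BC² = 130 < 130 + 128 = 258, the triangle is acute, so the smallest enclosing circle is the circumcircle.
Circumcentre = (-61/14, 51/14), r² = 4225/98.
Area = π·r² = π·4225/98 ≈ 135.44.

135.44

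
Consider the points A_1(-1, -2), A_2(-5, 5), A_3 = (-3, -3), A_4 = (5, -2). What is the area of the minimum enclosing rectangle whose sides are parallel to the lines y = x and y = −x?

In coordinates u = x + y, v = x − y the rectangle is axis-aligned; the map (x,y)→(u,v) scales areas by 2.
u-values: -3, 0, -6, 3; range = 3 − (-6) = 9.
v-values: 1, -10, 0, 7; range = 7 − (-10) = 17.
Area = (9 × 17) / 2 = 76.5.

76.5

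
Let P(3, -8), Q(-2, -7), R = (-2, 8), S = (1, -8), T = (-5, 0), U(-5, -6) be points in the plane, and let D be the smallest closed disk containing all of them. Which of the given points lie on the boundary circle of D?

By Welzl's lemma the MEC is supported by two points (diametrically opposite) or three points (on a circumcircle).
The farthest pair is P–R with squared distance 281. The circle on this segment as diameter has centre (0.5, 0) and r² = 281/4 = 70.25.
Check Q: distance² to centre = 55.25 ≤ 70.25, so it lies inside.
All remaining points lie in this disk, and no smaller disk contains both endpoints, so this is the minimum enclosing circle.
The points at distance exactly r from the centre are P, R — 2 points.

P, R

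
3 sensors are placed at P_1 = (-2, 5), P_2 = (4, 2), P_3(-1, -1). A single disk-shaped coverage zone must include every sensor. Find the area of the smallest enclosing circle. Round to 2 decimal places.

Side lengths²: P_1P_2² = 45, P_1P_3² = 37, P_2P_3² = 34.
Since P_1P_2² = 45 < 37 + 34 = 71, the triangle is acute, so the smallest enclosing circle is the circumcircle.
Circumcentre = (9/22, 51/22), r² = 3145/242.
Area = π·r² = π·3145/242 ≈ 40.83.

40.83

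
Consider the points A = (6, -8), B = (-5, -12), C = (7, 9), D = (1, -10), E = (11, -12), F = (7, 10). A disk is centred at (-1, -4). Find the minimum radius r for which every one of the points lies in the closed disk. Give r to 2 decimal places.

16.12

The required radius is the distance from (-1, -4) to the farthest point.
Squared distances: 65, 80, 233, 40, 208, 260.
Maximum is 260, attained at F.
r = √260 ≈ 16.12.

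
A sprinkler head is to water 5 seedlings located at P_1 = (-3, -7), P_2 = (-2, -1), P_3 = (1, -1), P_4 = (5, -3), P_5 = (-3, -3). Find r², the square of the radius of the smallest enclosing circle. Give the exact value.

The minimum enclosing circle of a finite set is fixed by two of the points (as a diameter) or three (as a circumcircle).
The minimum enclosing circle is determined by three boundary points: P_1, P_2, P_4.
Their circumcentre is (17/22, -50/11) with r² = 9805/484.
The farthest remaining point P_5 is at distance² 8045/484 ≤ 9805/484.

9805/484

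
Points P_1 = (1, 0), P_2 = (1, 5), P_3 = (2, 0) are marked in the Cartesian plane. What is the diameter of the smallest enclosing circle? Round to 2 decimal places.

5.10

Side lengths²: P_1P_2² = 25, P_1P_3² = 1, P_2P_3² = 26.
Since P_2P_3² = 26 ≥ 25 + 1 = 26, the angle opposite P_2P_3 is not acute, so the smallest enclosing circle has P_2P_3 as diameter.
Centre = midpoint of P_2P_3 = (1.5, 2.5), r² = 26/4 = 6.5.
Diameter = 2r = 2√(6.5) ≈ 5.10.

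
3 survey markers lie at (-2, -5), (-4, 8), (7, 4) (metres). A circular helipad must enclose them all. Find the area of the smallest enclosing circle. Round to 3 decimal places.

165.464

Call the three points A, B, C in the order given.
Side lengths²: AB² = 173, AC² = 162, BC² = 137.
Since AB² = 173 < 162 + 137 = 299, the triangle is acute, so the smallest enclosing circle is the circumcircle.
Circumcentre = (1/30, 59/30), r² = 23701/450.
Area = π·r² = π·23701/450 ≈ 165.464.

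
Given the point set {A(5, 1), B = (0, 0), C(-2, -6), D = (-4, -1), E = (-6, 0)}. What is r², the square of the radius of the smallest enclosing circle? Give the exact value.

The minimum enclosing circle is determined by three boundary points: A, C, E.
Their circumcentre is (-0.4, -0.6) with r² = 31.72.
The farthest remaining point D is at distance² 13.12 ≤ 31.72.

31.72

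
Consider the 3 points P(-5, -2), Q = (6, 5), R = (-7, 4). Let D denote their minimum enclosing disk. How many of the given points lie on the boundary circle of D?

Side lengths²: PQ² = 170, PR² = 40, QR² = 170.
Since QR² = 170 < 170 + 40 = 210, the triangle is acute, so the smallest enclosing circle is the circumcircle.
Circumcentre = (-0.375, 2.875), r² = 45.15625.
The points at distance exactly r from the centre are P, Q, R — 3 points.

3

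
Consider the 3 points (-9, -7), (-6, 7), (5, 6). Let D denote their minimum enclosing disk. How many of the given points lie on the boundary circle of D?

Call the three points A, B, C in the order given.
Side lengths²: AB² = 205, AC² = 365, BC² = 122.
Since AC² = 365 ≥ 205 + 122 = 327, the angle opposite AC is not acute, so the smallest enclosing circle has AC as diameter.
Centre = midpoint of AC = (-2, -0.5), r² = 365/4 = 91.25.
The points at distance exactly r from the centre are (-9, -7), (5, 6) — 2 points.

2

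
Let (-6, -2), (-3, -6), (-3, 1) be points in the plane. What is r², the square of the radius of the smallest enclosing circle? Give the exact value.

Call the three points A, B, C in the order given.
Side lengths²: AB² = 25, AC² = 18, BC² = 49.
Since BC² = 49 ≥ 25 + 18 = 43, the angle opposite BC is not acute, so the smallest enclosing circle has BC as diameter.
Centre = midpoint of BC = (-3, -2.5), r² = 49/4 = 12.25.

12.25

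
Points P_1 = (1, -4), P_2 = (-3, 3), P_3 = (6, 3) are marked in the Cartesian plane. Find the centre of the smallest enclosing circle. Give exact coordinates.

Side lengths²: P_1P_2² = 65, P_1P_3² = 74, P_2P_3² = 81.
Since P_2P_3² = 81 < 74 + 65 = 139, the triangle is acute, so the smallest enclosing circle is the circumcircle.
Circumcentre = (1.5, 13/14), r² = 2405/98.
Centre = (1.5, 13/14).

(1.5, 13/14)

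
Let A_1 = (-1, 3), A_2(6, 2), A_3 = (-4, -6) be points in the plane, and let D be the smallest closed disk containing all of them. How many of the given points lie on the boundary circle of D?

Side lengths²: A_1A_2² = 50, A_1A_3² = 90, A_2A_3² = 164.
Since A_2A_3² = 164 ≥ 90 + 50 = 140, the angle opposite A_2A_3 is not acute, so the smallest enclosing circle has A_2A_3 as diameter.
Centre = midpoint of A_2A_3 = (1, -2), r² = 164/4 = 41.
The points at distance exactly r from the centre are A_2, A_3 — 2 points.

2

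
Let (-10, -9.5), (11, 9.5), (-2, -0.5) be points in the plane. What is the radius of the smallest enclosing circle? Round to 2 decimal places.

14.16

Call the three points A, B, C in the order given.
Side lengths²: AB² = 802, AC² = 145, BC² = 269.
Since AB² = 802 ≥ 269 + 145 = 414, the angle opposite AB is not acute, so the smallest enclosing circle has AB as diameter.
Centre = midpoint of AB = (0.5, 0), r² = 802/4 = 200.5.
r = √(200.5) ≈ 14.16.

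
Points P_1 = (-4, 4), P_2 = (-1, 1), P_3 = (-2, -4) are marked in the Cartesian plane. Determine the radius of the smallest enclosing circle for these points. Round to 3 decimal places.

4.123

Side lengths²: P_1P_2² = 18, P_1P_3² = 68, P_2P_3² = 26.
Since P_1P_3² = 68 ≥ 26 + 18 = 44, the angle opposite P_1P_3 is not acute, so the smallest enclosing circle has P_1P_3 as diameter.
Centre = midpoint of P_1P_3 = (-3, 0), r² = 68/4 = 17.
r = √17 ≈ 4.123.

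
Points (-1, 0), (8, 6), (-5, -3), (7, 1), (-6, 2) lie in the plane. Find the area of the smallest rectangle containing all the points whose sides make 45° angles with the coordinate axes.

154

In coordinates u = x + y, v = x − y the rectangle is axis-aligned; the map (x,y)→(u,v) scales areas by 2.
u-values: -1, 14, -8, 8, -4; range = 14 − (-8) = 22.
v-values: -1, 2, -2, 6, -8; range = 6 − (-8) = 14.
Area = (22 × 14) / 2 = 154.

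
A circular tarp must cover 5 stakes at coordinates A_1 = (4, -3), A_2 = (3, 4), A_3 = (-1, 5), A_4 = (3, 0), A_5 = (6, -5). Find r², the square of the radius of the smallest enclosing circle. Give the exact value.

A smallest enclosing disk is always determined by at most three of the input points on its boundary.
The farthest pair is A_3–A_5 with squared distance 149. The circle on this segment as diameter has centre (2.5, 0) and r² = 149/4 = 37.25.
Check A_1: distance² to centre = 11.25 ≤ 37.25, so it lies inside.
All remaining points lie in this disk, and no smaller disk contains both endpoints, so this is the minimum enclosing circle.

37.25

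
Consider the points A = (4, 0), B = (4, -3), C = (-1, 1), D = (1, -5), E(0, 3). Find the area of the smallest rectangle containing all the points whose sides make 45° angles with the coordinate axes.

40

In coordinates u = x + y, v = x − y the rectangle is axis-aligned; the map (x,y)→(u,v) scales areas by 2.
u-values: 4, 1, 0, -4, 3; range = 4 − (-4) = 8.
v-values: 4, 7, -2, 6, -3; range = 7 − (-3) = 10.
Area = (8 × 10) / 2 = 40.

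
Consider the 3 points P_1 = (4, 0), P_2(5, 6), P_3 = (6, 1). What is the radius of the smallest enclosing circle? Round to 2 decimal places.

Side lengths²: P_1P_2² = 37, P_1P_3² = 5, P_2P_3² = 26.
Since P_1P_2² = 37 ≥ 26 + 5 = 31, the angle opposite P_1P_2 is not acute, so the smallest enclosing circle has P_1P_2 as diameter.
Centre = midpoint of P_1P_2 = (4.5, 3), r² = 37/4 = 9.25.
r = √(9.25) ≈ 3.04.

3.04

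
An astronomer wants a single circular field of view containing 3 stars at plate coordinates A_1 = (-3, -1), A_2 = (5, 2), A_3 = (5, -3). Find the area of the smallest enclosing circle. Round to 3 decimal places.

60.917

Side lengths²: A_1A_2² = 73, A_1A_3² = 68, A_2A_3² = 25.
Since A_1A_2² = 73 < 68 + 25 = 93, the triangle is acute, so the smallest enclosing circle is the circumcircle.
Circumcentre = (1.375, -0.5), r² = 19.390625.
Area = π·r² = π·19.390625 ≈ 60.917.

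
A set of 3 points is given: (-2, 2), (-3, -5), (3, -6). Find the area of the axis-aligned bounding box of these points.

48

x ranges over [-3, 3], width 6.
y ranges over [-6, 2], height 8.
Area = 6 × 8 = 48.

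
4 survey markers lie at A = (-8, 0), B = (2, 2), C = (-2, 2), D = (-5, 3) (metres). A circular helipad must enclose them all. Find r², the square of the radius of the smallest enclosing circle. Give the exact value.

26

The minimum enclosing circle of a finite set is fixed by two of the points (as a diameter) or three (as a circumcircle).
The farthest pair is A–B with squared distance 104. The circle on this segment as diameter has centre (-3, 1) and r² = 104/4 = 26.
Check C: distance² to centre = 2 ≤ 26, so it lies inside.
All remaining points lie in this disk, and no smaller disk contains both endpoints, so this is the minimum enclosing circle.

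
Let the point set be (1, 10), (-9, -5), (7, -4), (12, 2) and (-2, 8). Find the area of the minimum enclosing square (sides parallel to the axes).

The bounding box has width 21 and height 15.
An axis-aligned square enclosing the set must have side ≥ max(width, height).
So the minimum side is max(21, 15) = 21.
Area = 21² = 441.

441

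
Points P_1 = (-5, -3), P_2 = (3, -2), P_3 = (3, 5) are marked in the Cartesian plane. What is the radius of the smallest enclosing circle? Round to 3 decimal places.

Side lengths²: P_1P_2² = 65, P_1P_3² = 128, P_2P_3² = 49.
Since P_1P_3² = 128 ≥ 65 + 49 = 114, the angle opposite P_1P_3 is not acute, so the smallest enclosing circle has P_1P_3 as diameter.
Centre = midpoint of P_1P_3 = (-1, 1), r² = 128/4 = 32.
r = √32 ≈ 5.657.

5.657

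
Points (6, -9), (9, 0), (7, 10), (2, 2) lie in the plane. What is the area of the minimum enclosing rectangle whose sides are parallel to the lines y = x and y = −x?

In coordinates u = x + y, v = x − y the rectangle is axis-aligned; the map (x,y)→(u,v) scales areas by 2.
u-values: -3, 9, 17, 4; range = 17 − (-3) = 20.
v-values: 15, 9, -3, 0; range = 15 − (-3) = 18.
Area = (20 × 18) / 2 = 180.

180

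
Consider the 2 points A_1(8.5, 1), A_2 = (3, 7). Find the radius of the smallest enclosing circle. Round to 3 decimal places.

The smallest circle enclosing two points has them as diameter endpoints.
Centre = midpoint = (5.75, 4); r² = |A_1A_2|²/4 = 66.25/4 = 16.5625.
r = √(16.5625) ≈ 4.070.

4.070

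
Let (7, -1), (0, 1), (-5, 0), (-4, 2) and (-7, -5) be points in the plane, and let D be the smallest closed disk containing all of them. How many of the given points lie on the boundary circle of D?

2

The farthest pair is (7, -1)–(-7, -5) with squared distance 212. The circle on this segment as diameter has centre (0, -3) and r² = 212/4 = 53.
Check (0, 1): distance² to centre = 16 ≤ 53, so it lies inside.
All remaining points lie in this disk, and no smaller disk contains both endpoints, so this is the minimum enclosing circle.
The points at distance exactly r from the centre are (7, -1), (-7, -5) — 2 points.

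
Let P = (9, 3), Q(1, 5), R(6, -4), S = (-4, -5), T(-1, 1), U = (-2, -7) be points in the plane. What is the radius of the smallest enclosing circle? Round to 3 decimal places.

7.632

The minimum enclosing circle of a finite set is fixed by two of the points (as a diameter) or three (as a circumcircle).
The farthest pair is P–S with squared distance 233. The circle on this segment as diameter has centre (2.5, -1) and r² = 233/4 = 58.25.
Check Q: distance² to centre = 38.25 ≤ 58.25, so it lies inside.
All remaining points lie in this disk, and no smaller disk contains both endpoints, so this is the minimum enclosing circle.
r = √(58.25) ≈ 7.632.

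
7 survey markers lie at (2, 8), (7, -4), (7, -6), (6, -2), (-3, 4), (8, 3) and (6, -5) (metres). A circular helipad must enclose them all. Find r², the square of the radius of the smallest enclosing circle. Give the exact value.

By Welzl's lemma the MEC is supported by two points (diametrically opposite) or three points (on a circumcircle).
The minimum enclosing circle is determined by three boundary points: (2, 8), (7, -6), (-3, 4).
Their circumcentre is (67/18, 13/18) with r² = 9061/162.
The farthest remaining point (6, -5) is at distance² 6145/162 ≤ 9061/162.

9061/162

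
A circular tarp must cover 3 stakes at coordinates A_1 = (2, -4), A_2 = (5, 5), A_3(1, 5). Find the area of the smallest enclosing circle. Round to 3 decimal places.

Side lengths²: A_1A_2² = 90, A_1A_3² = 82, A_2A_3² = 16.
Since A_1A_2² = 90 < 82 + 16 = 98, the triangle is acute, so the smallest enclosing circle is the circumcircle.
Circumcentre = (3, 2/3), r² = 205/9.
Area = π·r² = π·205/9 ≈ 71.558.

71.558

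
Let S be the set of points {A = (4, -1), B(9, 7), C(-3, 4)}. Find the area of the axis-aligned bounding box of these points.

96

x ranges over [-3, 9], width 12.
y ranges over [-1, 7], height 8.
Area = 12 × 8 = 96.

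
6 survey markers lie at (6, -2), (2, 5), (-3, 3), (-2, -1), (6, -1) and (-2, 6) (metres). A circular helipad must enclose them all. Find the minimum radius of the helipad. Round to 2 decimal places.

5.66

The farthest pair is (6, -2)–(-2, 6) with squared distance 128. The circle on this segment as diameter has centre (2, 2) and r² = 128/4 = 32.
Check (2, 5): distance² to centre = 9 ≤ 32, so it lies inside.
All remaining points lie in this disk, and no smaller disk contains both endpoints, so this is the minimum enclosing circle.
r = √32 ≈ 5.66.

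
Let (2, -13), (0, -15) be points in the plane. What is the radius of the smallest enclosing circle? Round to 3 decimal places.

1.414

The smallest circle enclosing two points has them as diameter endpoints.
Centre = midpoint = (1, -14); r² = |(2, -13)−(0, -15)|²/4 = 8/4 = 2.
r = √2 ≈ 1.414.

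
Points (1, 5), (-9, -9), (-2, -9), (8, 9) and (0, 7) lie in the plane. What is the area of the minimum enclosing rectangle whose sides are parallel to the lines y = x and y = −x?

245

In coordinates u = x + y, v = x − y the rectangle is axis-aligned; the map (x,y)→(u,v) scales areas by 2.
u-values: 6, -18, -11, 17, 7; range = 17 − (-18) = 35.
v-values: -4, 0, 7, -1, -7; range = 7 − (-7) = 14.
Area = (35 × 14) / 2 = 245.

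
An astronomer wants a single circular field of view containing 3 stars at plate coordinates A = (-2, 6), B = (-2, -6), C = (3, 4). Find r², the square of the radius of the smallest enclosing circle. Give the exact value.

36.25

Side lengths²: AB² = 144, AC² = 29, BC² = 125.
Since AB² = 144 < 125 + 29 = 154, the triangle is acute, so the smallest enclosing circle is the circumcircle.
Circumcentre = (-1.5, 0), r² = 36.25.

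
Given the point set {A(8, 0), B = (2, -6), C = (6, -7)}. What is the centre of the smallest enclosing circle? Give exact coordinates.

Side lengths²: AB² = 72, AC² = 53, BC² = 17.
Since AB² = 72 ≥ 53 + 17 = 70, the angle opposite AB is not acute, so the smallest enclosing circle has AB as diameter.
Centre = midpoint of AB = (5, -3), r² = 72/4 = 18.
Centre = (5, -3).

(5, -3)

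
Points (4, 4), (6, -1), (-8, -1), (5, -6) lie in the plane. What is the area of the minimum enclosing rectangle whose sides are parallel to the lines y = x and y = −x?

In coordinates u = x + y, v = x − y the rectangle is axis-aligned; the map (x,y)→(u,v) scales areas by 2.
u-values: 8, 5, -9, -1; range = 8 − (-9) = 17.
v-values: 0, 7, -7, 11; range = 11 − (-7) = 18.
Area = (17 × 18) / 2 = 153.

153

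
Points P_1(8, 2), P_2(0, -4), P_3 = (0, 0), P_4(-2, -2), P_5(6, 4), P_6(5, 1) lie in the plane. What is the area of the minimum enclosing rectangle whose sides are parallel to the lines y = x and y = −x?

42

In coordinates u = x + y, v = x − y the rectangle is axis-aligned; the map (x,y)→(u,v) scales areas by 2.
u-values: 10, -4, 0, -4, 10, 6; range = 10 − (-4) = 14.
v-values: 6, 4, 0, 0, 2, 4; range = 6 − 0 = 6.
Area = (14 × 6) / 2 = 42.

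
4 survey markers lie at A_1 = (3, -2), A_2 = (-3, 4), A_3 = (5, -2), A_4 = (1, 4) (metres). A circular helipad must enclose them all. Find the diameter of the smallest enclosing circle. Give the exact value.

10

By Welzl's lemma the MEC is supported by two points (diametrically opposite) or three points (on a circumcircle).
The farthest pair is A_2–A_3 with squared distance 100. The circle on this segment as diameter has centre (1, 1) and r² = 100/4 = 25.
Check A_1: distance² to centre = 13 ≤ 25, so it lies inside.
All remaining points lie in this disk, and no smaller disk contains both endpoints, so this is the minimum enclosing circle.
Diameter = 2r = 2√25 = 10.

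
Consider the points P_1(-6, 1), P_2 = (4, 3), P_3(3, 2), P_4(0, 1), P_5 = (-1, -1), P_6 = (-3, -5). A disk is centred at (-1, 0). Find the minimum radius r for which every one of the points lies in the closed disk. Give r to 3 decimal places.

The required radius is the distance from (-1, 0) to the farthest point.
Squared distances: 26, 34, 20, 2, 1, 29.
Maximum is 34, attained at P_2.
r = √34 ≈ 5.831.

5.831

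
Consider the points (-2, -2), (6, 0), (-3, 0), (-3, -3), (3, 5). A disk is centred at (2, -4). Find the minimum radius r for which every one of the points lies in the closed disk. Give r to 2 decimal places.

The required radius is the distance from (2, -4) to the farthest point.
Squared distances: 20, 32, 41, 26, 82.
Maximum is 82, attained at (3, 5).
r = √82 ≈ 9.06.

9.06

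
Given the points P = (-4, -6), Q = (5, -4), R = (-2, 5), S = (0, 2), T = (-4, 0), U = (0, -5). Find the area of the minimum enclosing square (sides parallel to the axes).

The bounding box has width 9 and height 11.
An axis-aligned square enclosing the set must have side ≥ max(width, height).
So the minimum side is max(9, 11) = 11.
Area = 11² = 121.

121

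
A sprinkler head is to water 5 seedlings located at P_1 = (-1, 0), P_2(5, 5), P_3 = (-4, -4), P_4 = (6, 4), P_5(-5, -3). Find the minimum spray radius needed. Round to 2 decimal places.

By Welzl's lemma the MEC is supported by two points (diametrically opposite) or three points (on a circumcircle).
The farthest pair is P_4–P_5 with squared distance 170. The circle on this segment as diameter has centre (0.5, 0.5) and r² = 170/4 = 42.5.
Check P_1: distance² to centre = 2.5 ≤ 42.5, so it lies inside.
All remaining points lie in this disk, and no smaller disk contains both endpoints, so this is the minimum enclosing circle.
r = √(42.5) ≈ 6.52.

6.52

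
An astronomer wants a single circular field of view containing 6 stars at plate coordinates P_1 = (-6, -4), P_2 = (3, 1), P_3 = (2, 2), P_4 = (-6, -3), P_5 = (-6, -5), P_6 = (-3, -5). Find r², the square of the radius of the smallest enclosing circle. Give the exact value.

29.25

By Welzl's lemma the MEC is supported by two points (diametrically opposite) or three points (on a circumcircle).
The farthest pair is P_2–P_5 with squared distance 117. The circle on this segment as diameter has centre (-1.5, -2) and r² = 117/4 = 29.25.
Check P_1: distance² to centre = 24.25 ≤ 29.25, so it lies inside.
All remaining points lie in this disk, and no smaller disk contains both endpoints, so this is the minimum enclosing circle.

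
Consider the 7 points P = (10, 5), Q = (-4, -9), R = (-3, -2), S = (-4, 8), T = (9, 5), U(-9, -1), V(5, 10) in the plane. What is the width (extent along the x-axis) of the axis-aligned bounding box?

max x = 10, min x = -9, so width = 19.

19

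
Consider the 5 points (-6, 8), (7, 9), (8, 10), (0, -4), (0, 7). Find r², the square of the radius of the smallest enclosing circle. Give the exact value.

650/9

A smallest enclosing disk is always determined by at most three of the input points on its boundary.
The minimum enclosing circle is determined by three boundary points: (-6, 8), (8, 10), (0, -4).
Their circumcentre is (5/3, 13/3) with r² = 650/9.
The farthest remaining point (7, 9) is at distance² 452/9 ≤ 650/9.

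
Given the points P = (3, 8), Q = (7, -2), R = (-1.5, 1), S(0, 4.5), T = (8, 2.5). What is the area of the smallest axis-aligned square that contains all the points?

100

The bounding box has width 9.5 and height 10.
An axis-aligned square enclosing the set must have side ≥ max(width, height).
So the minimum side is max(9.5, 10) = 10.
Area = 10² = 100.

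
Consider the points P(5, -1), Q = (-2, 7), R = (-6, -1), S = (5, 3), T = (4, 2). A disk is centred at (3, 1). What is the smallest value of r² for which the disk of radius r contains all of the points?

85

The required radius is the distance from (3, 1) to the farthest point.
Squared distances: 8, 61, 85, 8, 2.
Maximum is 85, attained at R.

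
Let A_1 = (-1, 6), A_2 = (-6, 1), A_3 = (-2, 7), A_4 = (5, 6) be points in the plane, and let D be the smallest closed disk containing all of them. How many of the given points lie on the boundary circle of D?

The farthest pair is A_2–A_4 with squared distance 146. The circle on this segment as diameter has centre (-0.5, 3.5) and r² = 146/4 = 36.5.
Check A_1: distance² to centre = 6.5 ≤ 36.5, so it lies inside.
All remaining points lie in this disk, and no smaller disk contains both endpoints, so this is the minimum enclosing circle.
The points at distance exactly r from the centre are A_2, A_4 — 2 points.

2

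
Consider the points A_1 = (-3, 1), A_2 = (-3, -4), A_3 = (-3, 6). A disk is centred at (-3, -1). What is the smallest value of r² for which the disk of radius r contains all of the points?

The required radius is the distance from (-3, -1) to the farthest point.
Squared distances: 4, 9, 49.
Maximum is 49, attained at A_3.

49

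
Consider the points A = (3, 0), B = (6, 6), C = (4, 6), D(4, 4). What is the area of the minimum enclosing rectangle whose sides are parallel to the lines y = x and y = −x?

22.5

In coordinates u = x + y, v = x − y the rectangle is axis-aligned; the map (x,y)→(u,v) scales areas by 2.
u-values: 3, 12, 10, 8; range = 12 − 3 = 9.
v-values: 3, 0, -2, 0; range = 3 − (-2) = 5.
Area = (9 × 5) / 2 = 22.5.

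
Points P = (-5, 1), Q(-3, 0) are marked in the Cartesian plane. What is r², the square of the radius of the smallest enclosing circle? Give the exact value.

1.25

The smallest circle enclosing two points has them as diameter endpoints.
Centre = midpoint = (-4, 0.5); r² = |PQ|²/4 = 5/4 = 1.25.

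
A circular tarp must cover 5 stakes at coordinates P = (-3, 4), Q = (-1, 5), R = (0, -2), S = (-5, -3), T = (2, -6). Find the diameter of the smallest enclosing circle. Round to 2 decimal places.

11.42

A smallest enclosing disk is always determined by at most three of the input points on its boundary.
The minimum enclosing circle is determined by three boundary points: Q, S, T.
Their circumcentre is (3/17, -10/17) with r² = 9425/289.
The farthest remaining point P is at distance² 9000/289 ≤ 9425/289.
Diameter = 2r = 2√(9425/289) ≈ 11.42.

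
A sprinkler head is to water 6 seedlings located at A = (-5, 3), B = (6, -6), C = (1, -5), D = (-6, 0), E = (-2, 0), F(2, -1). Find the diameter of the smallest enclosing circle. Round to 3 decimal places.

The farthest pair is A–B with squared distance 202. The circle on this segment as diameter has centre (0.5, -1.5) and r² = 202/4 = 50.5.
Check C: distance² to centre = 12.5 ≤ 50.5, so it lies inside.
All remaining points lie in this disk, and no smaller disk contains both endpoints, so this is the minimum enclosing circle.
Diameter = 2r = 2√(50.5) ≈ 14.213.

14.213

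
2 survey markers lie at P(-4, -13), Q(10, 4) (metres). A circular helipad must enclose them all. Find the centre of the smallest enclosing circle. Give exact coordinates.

(3, -4.5)

The smallest circle enclosing two points has them as diameter endpoints.
Centre = midpoint = (3, -4.5); r² = |PQ|²/4 = 485/4 = 121.25.
Centre = (3, -4.5).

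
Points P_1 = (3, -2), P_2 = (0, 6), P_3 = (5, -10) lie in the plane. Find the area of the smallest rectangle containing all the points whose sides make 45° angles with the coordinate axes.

115.5

In coordinates u = x + y, v = x − y the rectangle is axis-aligned; the map (x,y)→(u,v) scales areas by 2.
u-values: 1, 6, -5; range = 6 − (-5) = 11.
v-values: 5, -6, 15; range = 15 − (-6) = 21.
Area = (11 × 21) / 2 = 115.5.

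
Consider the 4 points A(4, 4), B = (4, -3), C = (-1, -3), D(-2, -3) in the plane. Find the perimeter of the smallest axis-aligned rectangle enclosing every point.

Width = max x − min x = 4 − (-2) = 6.
Height = max y − min y = 4 − (-3) = 7.
Perimeter = 2(6 + 7) = 26.

26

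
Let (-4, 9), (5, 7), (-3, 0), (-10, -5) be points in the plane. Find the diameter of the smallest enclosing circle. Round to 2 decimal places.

The minimum enclosing circle of a finite set is fixed by two of the points (as a diameter) or three (as a circumcircle).
The farthest pair is (5, 7)–(-10, -5) with squared distance 369. The circle on this segment as diameter has centre (-2.5, 1) and r² = 369/4 = 92.25.
Check (-4, 9): distance² to centre = 66.25 ≤ 92.25, so it lies inside.
All remaining points lie in this disk, and no smaller disk contains both endpoints, so this is the minimum enclosing circle.
Diameter = 2r = 2√(92.25) ≈ 19.21.

19.21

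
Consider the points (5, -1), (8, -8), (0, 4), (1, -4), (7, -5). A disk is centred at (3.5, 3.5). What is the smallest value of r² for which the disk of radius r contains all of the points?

152.5

The required radius is the distance from (3.5, 3.5) to the farthest point.
Squared distances: 22.5, 152.5, 12.5, 62.5, 84.5.
Maximum is 152.5, attained at (8, -8).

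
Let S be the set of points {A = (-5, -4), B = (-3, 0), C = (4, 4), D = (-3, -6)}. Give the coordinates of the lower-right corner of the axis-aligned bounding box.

x-range [-5, 4], y-range [-6, 4].
The lower-right corner is (4, -6).

(4, -6)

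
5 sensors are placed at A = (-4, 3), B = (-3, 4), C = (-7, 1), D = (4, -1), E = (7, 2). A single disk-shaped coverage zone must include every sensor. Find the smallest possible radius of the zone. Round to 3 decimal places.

A smallest enclosing disk is always determined by at most three of the input points on its boundary.
The farthest pair is C–E with squared distance 197. The circle on this segment as diameter has centre (0, 1.5) and r² = 197/4 = 49.25.
Check A: distance² to centre = 18.25 ≤ 49.25, so it lies inside.
All remaining points lie in this disk, and no smaller disk contains both endpoints, so this is the minimum enclosing circle.
r = √(49.25) ≈ 7.018.

7.018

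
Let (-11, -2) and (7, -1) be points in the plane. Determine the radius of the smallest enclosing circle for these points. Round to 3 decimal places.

The smallest circle enclosing two points has them as diameter endpoints.
Centre = midpoint = (-2, -1.5); r² = |(-11, -2)−(7, -1)|²/4 = 325/4 = 81.25.
r = √(81.25) ≈ 9.014.

9.014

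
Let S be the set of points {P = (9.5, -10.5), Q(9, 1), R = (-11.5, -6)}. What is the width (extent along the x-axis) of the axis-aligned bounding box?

21

max x = 9.5, min x = -11.5, so width = 21.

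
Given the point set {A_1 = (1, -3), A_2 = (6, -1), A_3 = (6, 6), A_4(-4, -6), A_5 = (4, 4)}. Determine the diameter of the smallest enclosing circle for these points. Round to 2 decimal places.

The minimum enclosing circle of a finite set is fixed by two of the points (as a diameter) or three (as a circumcircle).
The farthest pair is A_3–A_4 with squared distance 244. The circle on this segment as diameter has centre (1, 0) and r² = 244/4 = 61.
Check A_1: distance² to centre = 9 ≤ 61, so it lies inside.
All remaining points lie in this disk, and no smaller disk contains both endpoints, so this is the minimum enclosing circle.
Diameter = 2r = 2√61 ≈ 15.62.

15.62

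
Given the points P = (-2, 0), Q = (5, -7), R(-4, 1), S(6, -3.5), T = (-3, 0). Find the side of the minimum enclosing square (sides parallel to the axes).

The bounding box has width 10 and height 8.
An axis-aligned square enclosing the set must have side ≥ max(width, height).
So the minimum side is max(10, 8) = 10.

10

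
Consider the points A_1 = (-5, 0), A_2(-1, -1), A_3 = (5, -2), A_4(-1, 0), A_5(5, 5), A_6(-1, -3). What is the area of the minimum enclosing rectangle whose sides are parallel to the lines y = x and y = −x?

90

In coordinates u = x + y, v = x − y the rectangle is axis-aligned; the map (x,y)→(u,v) scales areas by 2.
u-values: -5, -2, 3, -1, 10, -4; range = 10 − (-5) = 15.
v-values: -5, 0, 7, -1, 0, 2; range = 7 − (-5) = 12.
Area = (15 × 12) / 2 = 90.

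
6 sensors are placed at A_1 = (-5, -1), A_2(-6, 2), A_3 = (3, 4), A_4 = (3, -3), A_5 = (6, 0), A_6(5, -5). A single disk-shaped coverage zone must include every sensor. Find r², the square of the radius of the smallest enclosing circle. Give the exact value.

By Welzl's lemma the MEC is supported by two points (diametrically opposite) or three points (on a circumcircle).
The minimum enclosing circle is determined by three boundary points: A_2, A_5, A_6.
Their circumcentre is (-12/31, -41/31) with r² = 40885/961.
The farthest remaining point A_3 is at distance² 38250/961 ≤ 40885/961.

40885/961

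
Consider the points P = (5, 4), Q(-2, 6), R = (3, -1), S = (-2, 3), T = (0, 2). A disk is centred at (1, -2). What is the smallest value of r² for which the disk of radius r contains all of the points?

The required radius is the distance from (1, -2) to the farthest point.
Squared distances: 52, 73, 5, 34, 17.
Maximum is 73, attained at Q.

73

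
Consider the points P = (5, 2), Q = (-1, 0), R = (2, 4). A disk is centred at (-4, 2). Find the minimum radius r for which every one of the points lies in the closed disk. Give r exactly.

9

The required radius is the distance from (-4, 2) to the farthest point.
Squared distances: 81, 13, 40.
Maximum is 81, attained at P.
r = √81 = 9.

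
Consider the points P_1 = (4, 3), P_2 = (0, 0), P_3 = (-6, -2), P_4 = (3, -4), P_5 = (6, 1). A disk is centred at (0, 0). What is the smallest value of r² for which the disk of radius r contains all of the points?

40

The required radius is the distance from (0, 0) to the farthest point.
Squared distances: 25, 0, 40, 25, 37.
Maximum is 40, attained at P_3.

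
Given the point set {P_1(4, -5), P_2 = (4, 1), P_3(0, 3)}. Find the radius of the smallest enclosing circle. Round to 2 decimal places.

Side lengths²: P_1P_2² = 36, P_1P_3² = 80, P_2P_3² = 20.
Since P_1P_3² = 80 ≥ 36 + 20 = 56, the angle opposite P_1P_3 is not acute, so the smallest enclosing circle has P_1P_3 as diameter.
Centre = midpoint of P_1P_3 = (2, -1), r² = 80/4 = 20.
r = √20 ≈ 4.47.

4.47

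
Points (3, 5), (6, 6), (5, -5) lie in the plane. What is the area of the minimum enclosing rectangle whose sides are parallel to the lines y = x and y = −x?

72

In coordinates u = x + y, v = x − y the rectangle is axis-aligned; the map (x,y)→(u,v) scales areas by 2.
u-values: 8, 12, 0; range = 12 − 0 = 12.
v-values: -2, 0, 10; range = 10 − (-2) = 12.
Area = (12 × 12) / 2 = 72.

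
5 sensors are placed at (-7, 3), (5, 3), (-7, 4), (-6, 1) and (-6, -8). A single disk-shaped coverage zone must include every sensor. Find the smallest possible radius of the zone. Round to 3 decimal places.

7.887

A smallest enclosing disk is always determined by at most three of the input points on its boundary.
The minimum enclosing circle is determined by three boundary points: (5, 3), (-7, 4), (-6, -8).
Their circumcentre is (-37/26, -41/26) with r² = 21025/338.
The farthest remaining point (-7, 3) is at distance² 17593/338 ≤ 21025/338.
r = √(21025/338) ≈ 7.887.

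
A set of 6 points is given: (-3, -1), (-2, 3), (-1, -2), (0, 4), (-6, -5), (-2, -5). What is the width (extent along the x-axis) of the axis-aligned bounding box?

6

max x = 0, min x = -6, so width = 6.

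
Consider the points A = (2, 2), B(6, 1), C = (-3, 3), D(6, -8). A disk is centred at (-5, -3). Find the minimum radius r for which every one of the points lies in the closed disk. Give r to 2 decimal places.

12.08

The required radius is the distance from (-5, -3) to the farthest point.
Squared distances: 74, 137, 40, 146.
Maximum is 146, attained at D.
r = √146 ≈ 12.08.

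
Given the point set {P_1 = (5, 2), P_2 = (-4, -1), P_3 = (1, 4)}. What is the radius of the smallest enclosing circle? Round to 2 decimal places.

Side lengths²: P_1P_2² = 90, P_1P_3² = 20, P_2P_3² = 50.
Since P_1P_2² = 90 ≥ 50 + 20 = 70, the angle opposite P_1P_2 is not acute, so the smallest enclosing circle has P_1P_2 as diameter.
Centre = midpoint of P_1P_2 = (0.5, 0.5), r² = 90/4 = 22.5.
r = √(22.5) ≈ 4.74.

4.74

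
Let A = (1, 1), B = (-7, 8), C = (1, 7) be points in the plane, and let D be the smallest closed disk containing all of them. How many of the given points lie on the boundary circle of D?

Side lengths²: AB² = 113, AC² = 36, BC² = 65.
Since AB² = 113 ≥ 65 + 36 = 101, the angle opposite AB is not acute, so the smallest enclosing circle has AB as diameter.
Centre = midpoint of AB = (-3, 4.5), r² = 113/4 = 28.25.
The points at distance exactly r from the centre are A, B — 2 points.

2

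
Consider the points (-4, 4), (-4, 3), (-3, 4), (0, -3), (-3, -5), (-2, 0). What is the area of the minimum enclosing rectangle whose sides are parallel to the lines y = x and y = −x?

In coordinates u = x + y, v = x − y the rectangle is axis-aligned; the map (x,y)→(u,v) scales areas by 2.
u-values: 0, -1, 1, -3, -8, -2; range = 1 − (-8) = 9.
v-values: -8, -7, -7, 3, 2, -2; range = 3 − (-8) = 11.
Area = (9 × 11) / 2 = 49.5.

49.5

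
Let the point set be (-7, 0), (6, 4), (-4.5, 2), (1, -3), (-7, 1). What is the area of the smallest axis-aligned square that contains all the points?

169

The bounding box has width 13 and height 7.
An axis-aligned square enclosing the set must have side ≥ max(width, height).
So the minimum side is max(13, 7) = 13.
Area = 13² = 169.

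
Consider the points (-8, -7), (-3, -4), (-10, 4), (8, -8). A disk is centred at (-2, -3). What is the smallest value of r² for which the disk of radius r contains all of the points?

The required radius is the distance from (-2, -3) to the farthest point.
Squared distances: 52, 2, 113, 125.
Maximum is 125, attained at (8, -8).

125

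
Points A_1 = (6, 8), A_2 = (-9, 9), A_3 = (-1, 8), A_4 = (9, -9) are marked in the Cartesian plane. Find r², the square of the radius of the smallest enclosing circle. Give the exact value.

By Welzl's lemma the MEC is supported by two points (diametrically opposite) or three points (on a circumcircle).
The farthest pair is A_2–A_4 with squared distance 648. The circle on this segment as diameter has centre (0, 0) and r² = 648/4 = 162.
Check A_1: distance² to centre = 100 ≤ 162, so it lies inside.
All remaining points lie in this disk, and no smaller disk contains both endpoints, so this is the minimum enclosing circle.

162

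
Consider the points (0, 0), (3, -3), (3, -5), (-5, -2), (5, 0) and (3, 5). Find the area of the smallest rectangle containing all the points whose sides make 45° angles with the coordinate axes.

82.5

In coordinates u = x + y, v = x − y the rectangle is axis-aligned; the map (x,y)→(u,v) scales areas by 2.
u-values: 0, 0, -2, -7, 5, 8; range = 8 − (-7) = 15.
v-values: 0, 6, 8, -3, 5, -2; range = 8 − (-3) = 11.
Area = (15 × 11) / 2 = 82.5.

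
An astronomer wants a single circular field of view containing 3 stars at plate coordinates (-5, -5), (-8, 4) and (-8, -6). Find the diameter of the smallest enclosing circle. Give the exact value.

Call the three points A, B, C in the order given.
Side lengths²: AB² = 90, AC² = 10, BC² = 100.
Since BC² = 100 ≥ 90 + 10 = 100, the angle opposite BC is not acute, so the smallest enclosing circle has BC as diameter.
Centre = midpoint of BC = (-8, -1), r² = 100/4 = 25.
Diameter = 2r = 2√25 = 10.

10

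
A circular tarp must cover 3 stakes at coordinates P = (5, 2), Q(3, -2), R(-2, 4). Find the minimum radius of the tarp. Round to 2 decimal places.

3.97

Side lengths²: PQ² = 20, PR² = 53, QR² = 61.
Since QR² = 61 < 53 + 20 = 73, the triangle is acute, so the smallest enclosing circle is the circumcircle.
Circumcentre = (1.0625, 1.46875), r² = 15.7861328125.
r = √(15.7861328125) ≈ 3.97.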